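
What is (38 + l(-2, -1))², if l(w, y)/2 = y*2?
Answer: 1156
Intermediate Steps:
l(w, y) = 4*y (l(w, y) = 2*(y*2) = 2*(2*y) = 4*y)
(38 + l(-2, -1))² = (38 + 4*(-1))² = (38 - 4)² = 34² = 1156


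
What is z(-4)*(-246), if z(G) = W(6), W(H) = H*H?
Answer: -8856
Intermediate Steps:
W(H) = H²
z(G) = 36 (z(G) = 6² = 36)
z(-4)*(-246) = 36*(-246) = -8856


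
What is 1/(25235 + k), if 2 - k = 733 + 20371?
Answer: 1/4133 ≈ 0.00024196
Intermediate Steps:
k = -21102 (k = 2 - (733 + 20371) = 2 - 1*21104 = 2 - 21104 = -21102)
1/(25235 + k) = 1/(25235 - 21102) = 1/4133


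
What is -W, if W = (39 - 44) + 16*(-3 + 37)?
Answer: -539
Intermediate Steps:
W = 539 (W = -5 + 16*34 = -5 + 544 = 539)
-W = -1*539 = -539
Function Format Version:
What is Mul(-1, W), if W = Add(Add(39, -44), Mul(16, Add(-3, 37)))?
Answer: -539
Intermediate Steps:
W = 539 (W = Add(-5, Mul(16, 34)) = Add(-5, 544) = 539)
Mul(-1, W) = Mul(-1, 539) = -539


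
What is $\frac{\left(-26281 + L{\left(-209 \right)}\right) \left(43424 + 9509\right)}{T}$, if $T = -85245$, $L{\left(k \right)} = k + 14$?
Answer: $\frac{1401454108}{85245} \approx 16440.0$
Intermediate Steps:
$L{\left(k \right)} = 14 + k$
$\frac{\left(-26281 + L{\left(-209 \right)}\right) \left(43424 + 9509\right)}{T} = \frac{\left(-26281 + \left(14 - 209\right)\right) \left(43424 + 9509\right)}{-85245} = \left(-26281 - 195\right) 52933 \left(- \frac{1}{85245}\right) = \left(-26476\right) 52933 \left(- \frac{1}{85245}\right) = \left(-1401454108\right) \left(- \frac{1}{85245}\right) = \frac{1401454108}{85245}$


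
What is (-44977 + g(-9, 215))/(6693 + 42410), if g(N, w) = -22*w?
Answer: -49707/49103 ≈ -1.0123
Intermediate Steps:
(-44977 + g(-9, 215))/(6693 + 42410) = (-44977 - 22*215)/(6693 + 42410) = (-44977 - 4730)/49103 = -49707*1/49103 = -49707/49103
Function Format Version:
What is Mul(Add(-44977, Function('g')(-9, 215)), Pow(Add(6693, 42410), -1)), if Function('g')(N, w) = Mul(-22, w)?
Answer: Rational(-49707, 49103) ≈ -1.0123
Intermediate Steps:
Mul(Add(-44977, Function('g')(-9, 215)), Pow(Add(6693, 42410), -1)) = Mul(Add(-44977, Mul(-22, 215)), Pow(Add(6693, 42410), -1)) = Mul(Add(-44977, -4730), Pow(49103, -1)) = Mul(-49707, Rational(1, 49103)) = Rational(-49707, 49103)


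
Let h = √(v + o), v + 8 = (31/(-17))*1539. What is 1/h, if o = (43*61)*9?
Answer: √6009058/353474 ≈ 0.0069350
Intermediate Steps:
o = 23607 (o = 2623*9 = 23607)
v = -47845/17 (v = -8 + (31/(-17))*1539 = -8 + (31*(-1/17))*1539 = -8 - 31/17*1539 = -8 - 47709/17 = -47845/17 ≈ -2814.4)
h = √6009058/17 (h = √(-47845/17 + 23607) = √(353474/17) = √6009058/17 ≈ 144.20)
1/h = 1/(√6009058/17) = √6009058/353474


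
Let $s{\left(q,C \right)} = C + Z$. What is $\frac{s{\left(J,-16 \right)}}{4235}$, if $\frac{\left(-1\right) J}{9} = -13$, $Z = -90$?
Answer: $- \frac{106}{4235} \approx -0.02503$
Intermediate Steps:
$J = 117$ ($J = \left(-9\right) \left(-13\right) = 117$)
$s{\left(q,C \right)} = -90 + C$ ($s{\left(q,C \right)} = C - 90 = -90 + C$)
$\frac{s{\left(J,-16 \right)}}{4235} = \frac{-90 - 16}{4235} = \left(-106\right) \frac{1}{4235} = - \frac{106}{4235}$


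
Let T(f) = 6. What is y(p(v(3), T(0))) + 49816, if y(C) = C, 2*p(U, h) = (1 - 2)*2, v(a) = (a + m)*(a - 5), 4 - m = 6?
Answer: 49815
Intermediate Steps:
m = -2 (m = 4 - 1*6 = 4 - 6 = -2)
v(a) = (-5 + a)*(-2 + a) (v(a) = (a - 2)*(a - 5) = (-2 + a)*(-5 + a) = (-5 + a)*(-2 + a))
p(U, h) = -1 (p(U, h) = ((1 - 2)*2)/2 = (-1*2)/2 = (1/2)*(-2) = -1)
y(p(v(3), T(0))) + 49816 = -1 + 49816 = 49815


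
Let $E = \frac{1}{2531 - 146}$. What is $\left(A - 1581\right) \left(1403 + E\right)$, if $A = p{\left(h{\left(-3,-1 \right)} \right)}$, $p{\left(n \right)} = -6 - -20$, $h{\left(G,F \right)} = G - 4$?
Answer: $- \frac{5243426452}{2385} \approx -2.1985 \cdot 10^{6}$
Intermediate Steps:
$h{\left(G,F \right)} = -4 + G$
$E = \frac{1}{2385} \approx 0.00041929$
$p{\left(n \right)} = 14$ ($p{\left(n \right)} = -6 + 20 = 14$)
$A = 14$
$\left(A - 1581\right) \left(1403 + E\right) = \left(14 - 1581\right) \left(1403 + \frac{1}{2385}\right) = \left(-1567\right) \frac{3346156}{2385} = - \frac{5243426452}{2385}$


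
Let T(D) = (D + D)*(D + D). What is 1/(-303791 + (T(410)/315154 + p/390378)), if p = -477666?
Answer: -10252432351/3114587347024588 ≈ -3.2917e-6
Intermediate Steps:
T(D) = 4*D² (T(D) = (2*D)*(2*D) = 4*D²)
1/(-303791 + (T(410)/315154 + p/390378)) = 1/(-303791 + ((4*410²)/315154 - 477666/390378)) = 1/(-303791 + ((4*168100)*(1/315154) - 477666*1/390378)) = 1/(-303791 + (672400*(1/315154) - 79611/65063)) = 1/(-303791 + (336200/157577 - 79611/65063)) = 1/(-303791 + 9329318053/10252432351) = 1/(-3114587347024588/10252432351) = -10252432351/3114587347024588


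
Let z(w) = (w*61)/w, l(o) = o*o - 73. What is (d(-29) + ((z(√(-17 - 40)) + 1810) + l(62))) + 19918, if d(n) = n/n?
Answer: 25561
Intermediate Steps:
d(n) = 1
l(o) = -73 + o² (l(o) = o² - 73 = -73 + o²)
z(w) = 61 (z(w) = (61*w)/w = 61)
(d(-29) + ((z(√(-17 - 40)) + 1810) + l(62))) + 19918 = (1 + ((61 + 1810) + (-73 + 62²))) + 19918 = (1 + (1871 + (-73 + 3844))) + 19918 = (1 + (1871 + 3771)) + 19918 = (1 + 5642) + 19918 = 5643 + 19918 = 25561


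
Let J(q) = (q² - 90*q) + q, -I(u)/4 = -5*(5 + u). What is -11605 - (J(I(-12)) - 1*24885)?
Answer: -18780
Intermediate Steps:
I(u) = 100 + 20*u (I(u) = -(-20)*(5 + u) = -4*(-25 - 5*u) = 100 + 20*u)
J(q) = q² - 89*q
-11605 - (J(I(-12)) - 1*24885) = -11605 - ((100 + 20*(-12))*(-89 + (100 + 20*(-12))) - 1*24885) = -11605 - ((100 - 240)*(-89 + (100 - 240)) - 24885) = -11605 - (-140*(-89 - 140) - 24885) = -11605 - (-140*(-229) - 24885) = -11605 - (32060 - 24885) = -11605 - 1*7175 = -11605 - 7175 = -18780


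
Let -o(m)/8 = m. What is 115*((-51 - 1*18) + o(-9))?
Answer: 345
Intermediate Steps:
o(m) = -8*m
115*((-51 - 1*18) + o(-9)) = 115*((-51 - 1*18) - 8*(-9)) = 115*((-51 - 18) + 72) = 115*(-69 + 72) = 115*3 = 345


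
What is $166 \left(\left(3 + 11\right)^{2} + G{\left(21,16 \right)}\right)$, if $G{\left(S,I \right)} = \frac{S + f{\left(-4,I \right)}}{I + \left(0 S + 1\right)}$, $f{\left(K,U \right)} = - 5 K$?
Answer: $\frac{559918}{17} \approx 32936.0$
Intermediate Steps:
$G{\left(S,I \right)} = \frac{20 + S}{1 + I}$ ($G{\left(S,I \right)} = \frac{S - -20}{I + \left(0 S + 1\right)} = \frac{S + 20}{I + \left(0 + 1\right)} = \frac{20 + S}{I + 1} = \frac{20 + S}{1 + I}$)
$166 \left(\left(3 + 11\right)^{2} + G{\left(21,16 \right)}\right) = 166 \left(\left(3 + 11\right)^{2} + \frac{20 + 21}{1 + 16}\right) = 166 \left(14^{2} + \frac{1}{17} \cdot 41\right) = 166 \left(196 + \frac{1}{17} \cdot 41\right) = 166 \left(196 + \frac{41}{17}\right) = 166 \cdot \frac{3373}{17} = \frac{559918}{17}$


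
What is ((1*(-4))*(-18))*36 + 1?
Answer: 2593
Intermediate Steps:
((1*(-4))*(-18))*36 + 1 = -4*(-18)*36 + 1 = 72*36 + 1 = 2592 + 1 = 2593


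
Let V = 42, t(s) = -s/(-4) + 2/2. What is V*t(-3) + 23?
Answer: 67/2 ≈ 33.500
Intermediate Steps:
t(s) = 1 + s/4 (t(s) = -s*(-¼) + 2*(½) = s/4 + 1 = 1 + s/4)
V*t(-3) + 23 = 42*(1 + (¼)*(-3)) + 23 = 42*(1 - ¾) + 23 = 42*(¼) + 23 = 21/2 + 23 = 67/2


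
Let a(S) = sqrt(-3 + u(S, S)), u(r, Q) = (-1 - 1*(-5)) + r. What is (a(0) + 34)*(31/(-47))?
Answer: -1085/47 ≈ -23.085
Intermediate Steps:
u(r, Q) = 4 + r (u(r, Q) = (-1 + 5) + r = 4 + r)
a(S) = sqrt(1 + S) (a(S) = sqrt(-3 + (4 + S)) = sqrt(1 + S))
(a(0) + 34)*(31/(-47)) = (sqrt(1 + 0) + 34)*(31/(-47)) = (sqrt(1) + 34)*(31*(-1/47)) = (1 + 34)*(-31/47) = 35*(-31/47) = -1085/47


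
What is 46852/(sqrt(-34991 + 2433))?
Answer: -23426*I*sqrt(32558)/16279 ≈ -259.66*I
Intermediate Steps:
46852/(sqrt(-34991 + 2433)) = 46852/(sqrt(-32558)) = 46852/((I*sqrt(32558))) = 46852*(-I*sqrt(32558)/32558) = -23426*I*sqrt(32558)/16279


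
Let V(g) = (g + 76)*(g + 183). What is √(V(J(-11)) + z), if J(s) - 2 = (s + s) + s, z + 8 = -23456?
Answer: 4*I*√1039 ≈ 128.93*I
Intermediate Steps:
z = -23464 (z = -8 - 23456 = -23464)
J(s) = 2 + 3*s (J(s) = 2 + ((s + s) + s) = 2 + (2*s + s) = 2 + 3*s)
V(g) = (76 + g)*(183 + g)
√(V(J(-11)) + z) = √((13908 + (2 + 3*(-11))² + 259*(2 + 3*(-11))) - 23464) = √((13908 + (2 - 33)² + 259*(2 - 33)) - 23464) = √((13908 + (-31)² + 259*(-31)) - 23464) = √((13908 + 961 - 8029) - 23464) = √(6840 - 23464) = √(-16624) = 4*I*√1039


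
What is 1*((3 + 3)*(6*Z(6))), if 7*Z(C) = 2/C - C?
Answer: -204/7 ≈ -29.143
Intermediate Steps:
Z(C) = -C/7 + 2/(7*C) (Z(C) = (2/C - C)/7 = (-C + 2/C)/7 = -C/7 + 2/(7*C))
1*((3 + 3)*(6*Z(6))) = 1*((3 + 3)*(6*((⅐)*(2 - 1*6²)/6))) = 1*(6*(6*((⅐)*(⅙)*(2 - 1*36)))) = 1*(6*(6*((⅐)*(⅙)*(2 - 36)))) = 1*(6*(6*((⅐)*(⅙)*(-34)))) = 1*(6*(6*(-17/21))) = 1*(6*(-34/7)) = 1*(-204/7) = -204/7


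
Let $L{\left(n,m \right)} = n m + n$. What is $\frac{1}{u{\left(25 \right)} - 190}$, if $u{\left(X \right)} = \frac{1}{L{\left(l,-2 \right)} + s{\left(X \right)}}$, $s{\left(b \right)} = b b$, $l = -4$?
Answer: $- \frac{629}{119509} \approx -0.0052632$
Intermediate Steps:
$L{\left(n,m \right)} = n + m n$ ($L{\left(n,m \right)} = m n + n = n + m n$)
$s{\left(b \right)} = b^{2}$
$u{\left(X \right)} = \frac{1}{4 + X^{2}}$ ($u{\left(X \right)} = \frac{1}{- 4 \left(1 - 2\right) + X^{2}} = \frac{1}{\left(-4\right) \left(-1\right) + X^{2}} = \frac{1}{4 + X^{2}}$)
$\frac{1}{u{\left(25 \right)} - 190} = \frac{1}{\frac{1}{4 + 25^{2}} - 190} = \frac{1}{\frac{1}{4 + 625} - 190} = \frac{1}{\frac{1}{629} - 190} = \frac{1}{- \frac{119509}{629}} = - \frac{629}{119509}$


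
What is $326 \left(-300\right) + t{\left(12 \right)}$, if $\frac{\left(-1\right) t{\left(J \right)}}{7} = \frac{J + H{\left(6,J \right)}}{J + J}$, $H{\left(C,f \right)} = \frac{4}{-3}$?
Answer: $- \frac{880228}{9} \approx -97803.0$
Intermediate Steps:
$H{\left(C,f \right)} = - \frac{4}{3}$ ($H{\left(C,f \right)} = 4 \left(- \frac{1}{3}\right) = - \frac{4}{3}$)
$t{\left(J \right)} = - \frac{7 \left(- \frac{4}{3} + J\right)}{2 J}$ ($t{\left(J \right)} = - 7 \frac{J - \frac{4}{3}}{J + J} = - 7 \frac{- \frac{4}{3} + J}{2 J} = - \frac{7 \left(- \frac{4}{3} + J\right)}{2 J}$)
$326 \left(-300\right) + t{\left(12 \right)} = 326 \left(-300\right) + \frac{7 \left(4 - 36\right)}{6 \cdot 12} = -97800 + \frac{7}{6} \cdot \frac{1}{12} \left(4 - 36\right) = -97800 + \frac{7}{6} \cdot \frac{1}{12} \left(-32\right) = -97800 - \frac{28}{9} = - \frac{880228}{9}$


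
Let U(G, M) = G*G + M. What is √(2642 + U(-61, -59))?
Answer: 4*√394 ≈ 79.398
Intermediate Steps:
U(G, M) = M + G² (U(G, M) = G² + M = M + G²)
√(2642 + U(-61, -59)) = √(2642 + (-59 + (-61)²)) = √(2642 + (-59 + 3721)) = √(2642 + 3662) = √6304 = 4*√394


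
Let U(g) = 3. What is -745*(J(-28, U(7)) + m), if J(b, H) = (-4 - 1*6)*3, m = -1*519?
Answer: 409005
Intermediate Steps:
m = -519
J(b, H) = -30 (J(b, H) = (-4 - 6)*3 = -10*3 = -30)
-745*(J(-28, U(7)) + m) = -745*(-30 - 519) = -745*(-549) = 409005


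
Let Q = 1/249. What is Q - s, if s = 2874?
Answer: -715625/249 ≈ -2874.0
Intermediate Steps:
Q = 1/249 ≈ 0.0040161
Q - s = 1/249 - 1*2874 = 1/249 - 2874 = -715625/249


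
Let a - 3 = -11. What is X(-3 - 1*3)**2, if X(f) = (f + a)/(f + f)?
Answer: 49/36 ≈ 1.3611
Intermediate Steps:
a = -8 (a = 3 - 11 = -8)
X(f) = (-8 + f)/(2*f) (X(f) = (f - 8)/(f + f) = (-8 + f)/((2*f)) = (-8 + f)*(1/(2*f)) = (-8 + f)/(2*f))
X(-3 - 1*3)**2 = ((-8 + (-3 - 1*3))/(2*(-3 - 1*3)))**2 = ((-8 + (-3 - 3))/(2*(-3 - 3)))**2 = ((1/2)*(-8 - 6)/(-6))**2 = ((1/2)*(-1/6)*(-14))**2 = (7/6)**2 = 49/36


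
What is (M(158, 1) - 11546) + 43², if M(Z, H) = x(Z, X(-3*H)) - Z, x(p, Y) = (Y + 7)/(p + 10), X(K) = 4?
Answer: -1655629/168 ≈ -9854.9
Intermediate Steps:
x(p, Y) = (7 + Y)/(10 + p)
M(Z, H) = -Z + 11/(10 + Z) (M(Z, H) = (7 + 4)/(10 + Z) - Z = 11/(10 + Z) - Z = -Z + 11/(10 + Z))
(M(158, 1) - 11546) + 43² = ((11 - 1*158*(10 + 158))/(10 + 158) - 11546) + 43² = ((11 - 1*158*168)/168 - 11546) + 1849 = ((11 - 26544)/168 - 11546) + 1849 = ((1/168)*(-26533) - 11546) + 1849 = (-26533/168 - 11546) + 1849 = -1966261/168 + 1849 = -1655629/168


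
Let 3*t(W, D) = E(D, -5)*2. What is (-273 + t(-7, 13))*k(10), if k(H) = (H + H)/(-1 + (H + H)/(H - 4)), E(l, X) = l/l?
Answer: -16340/7 ≈ -2334.3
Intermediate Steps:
E(l, X) = 1
k(H) = 2*H/(-1 + 2*H/(-4 + H)) (k(H) = (2*H)/(-1 + (2*H)/(-4 + H)) = (2*H)/(-1 + 2*H/(-4 + H)) = 2*H/(-1 + 2*H/(-4 + H)))
t(W, D) = ⅔ (t(W, D) = (1*2)/3 = (⅓)*2 = ⅔)
(-273 + t(-7, 13))*k(10) = (-273 + ⅔)*(2*10*(-4 + 10)/(4 + 10)) = -1634*10*6/(3*14) = -817/3*60/7 = -16340/7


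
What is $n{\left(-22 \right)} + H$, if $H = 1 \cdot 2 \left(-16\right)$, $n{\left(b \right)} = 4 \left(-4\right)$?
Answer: $-48$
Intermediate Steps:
$n{\left(b \right)} = -16$
$H = -32$ ($H = 2 \left(-16\right) = -32$)
$n{\left(-22 \right)} + H = -16 - 32 = -48$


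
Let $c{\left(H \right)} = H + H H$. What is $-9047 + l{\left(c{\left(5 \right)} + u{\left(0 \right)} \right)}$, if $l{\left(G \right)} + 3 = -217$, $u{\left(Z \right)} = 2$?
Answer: $-9267$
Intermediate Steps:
$c{\left(H \right)} = H + H^{2}$
$l{\left(G \right)} = -220$ ($l{\left(G \right)} = -3 - 217 = -220$)
$-9047 + l{\left(c{\left(5 \right)} + u{\left(0 \right)} \right)} = -9047 - 220 = -9267$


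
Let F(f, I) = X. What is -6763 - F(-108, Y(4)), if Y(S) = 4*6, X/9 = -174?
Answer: -5197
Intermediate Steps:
X = -1566 (X = 9*(-174) = -1566)
Y(S) = 24
F(f, I) = -1566
-6763 - F(-108, Y(4)) = -6763 - 1*(-1566) = -6763 + 1566 = -5197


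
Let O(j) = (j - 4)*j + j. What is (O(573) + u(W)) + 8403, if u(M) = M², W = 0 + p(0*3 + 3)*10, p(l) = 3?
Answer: 335913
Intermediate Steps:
W = 30 (W = 0 + 3*10 = 0 + 30 = 30)
O(j) = j + j*(-4 + j) (O(j) = (-4 + j)*j + j = j*(-4 + j) + j = j + j*(-4 + j))
(O(573) + u(W)) + 8403 = (573*(-3 + 573) + 30²) + 8403 = (573*570 + 900) + 8403 = (326610 + 900) + 8403 = 327510 + 8403 = 335913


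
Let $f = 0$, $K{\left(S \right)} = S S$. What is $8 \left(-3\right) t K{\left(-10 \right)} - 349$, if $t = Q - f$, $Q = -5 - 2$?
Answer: $16451$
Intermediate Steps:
$K{\left(S \right)} = S^{2}$
$Q = -7$ ($Q = -5 - 2 = -7$)
$t = -7$ ($t = -7 - 0 = -7 + 0 = -7$)
$8 \left(-3\right) t K{\left(-10 \right)} - 349 = 8 \left(-3\right) \left(-7\right) \left(-10\right)^{2} - 349 = \left(-24\right) \left(-7\right) 100 - 349 = 168 \cdot 100 - 349 = 16800 - 349 = 16451$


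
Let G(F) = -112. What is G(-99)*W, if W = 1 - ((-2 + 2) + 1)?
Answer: 0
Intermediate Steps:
W = 0 (W = 1 - (0 + 1) = 1 - 1*1 = 1 - 1 = 0)
G(-99)*W = -112*0 = 0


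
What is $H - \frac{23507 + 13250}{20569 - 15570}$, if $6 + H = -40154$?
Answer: $- \frac{200796597}{4999} \approx -40167.0$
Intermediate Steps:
$H = -40160$ ($H = -6 - 40154 = -40160$)
$H - \frac{23507 + 13250}{20569 - 15570} = -40160 - \frac{23507 + 13250}{20569 - 15570} = -40160 - \frac{36757}{4999} = - \frac{200796597}{4999}$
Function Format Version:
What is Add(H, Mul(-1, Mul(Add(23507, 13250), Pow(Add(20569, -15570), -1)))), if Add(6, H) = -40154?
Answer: Rational(-200796597, 4999) ≈ -40167.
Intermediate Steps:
H = -40160 (H = Add(-6, -40154) = -40160)
Add(H, Mul(-1, Mul(Add(23507, 13250), Pow(Add(20569, -15570), -1)))) = Add(-40160, Mul(-1, Mul(Add(23507, 13250), Pow(Add(20569, -15570), -1)))) = Add(-40160, Mul(-1, Mul(36757, Pow(4999, -1)))) = Add(-40160, Mul(-1, Mul(36757, Rational(1, 4999)))) = Add(-40160, Mul(-1, Rational(36757, 4999))) = Add(-40160, Rational(-36757, 4999)) = Rational(-200796597, 4999)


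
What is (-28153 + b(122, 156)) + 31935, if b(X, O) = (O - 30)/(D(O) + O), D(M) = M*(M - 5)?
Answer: 14946485/3952 ≈ 3782.0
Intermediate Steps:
D(M) = M*(-5 + M)
b(X, O) = (-30 + O)/(O + O*(-5 + O)) (b(X, O) = (O - 30)/(O*(-5 + O) + O) = (-30 + O)/(O + O*(-5 + O)))
(-28153 + b(122, 156)) + 31935 = (-28153 + (-30 + 156)/(156*(-4 + 156))) + 31935 = (-28153 + (1/156)*126/152) + 31935 = (-28153 + (1/156)*(1/152)*126) + 31935 = (-28153 + 21/3952) + 31935 = -111260635/3952 + 31935 = 14946485/3952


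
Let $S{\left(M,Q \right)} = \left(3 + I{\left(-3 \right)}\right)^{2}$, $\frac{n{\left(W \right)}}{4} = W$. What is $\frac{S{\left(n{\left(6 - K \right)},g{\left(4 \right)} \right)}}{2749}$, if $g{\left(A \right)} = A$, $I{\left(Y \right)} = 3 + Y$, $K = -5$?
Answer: $\frac{9}{2749} \approx 0.0032739$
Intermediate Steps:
$n{\left(W \right)} = 4 W$
$S{\left(M,Q \right)} = 9$ ($S{\left(M,Q \right)} = \left(3 + \left(3 - 3\right)\right)^{2} = \left(3 + 0\right)^{2} = 3^{2} = 9$)
$\frac{S{\left(n{\left(6 - K \right)},g{\left(4 \right)} \right)}}{2749} = \frac{9}{2749}$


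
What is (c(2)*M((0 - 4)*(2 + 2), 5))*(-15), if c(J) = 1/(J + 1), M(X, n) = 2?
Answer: -10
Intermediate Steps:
c(J) = 1/(1 + J)
(c(2)*M((0 - 4)*(2 + 2), 5))*(-15) = (2/(1 + 2))*(-15) = (2/3)*(-15) = -10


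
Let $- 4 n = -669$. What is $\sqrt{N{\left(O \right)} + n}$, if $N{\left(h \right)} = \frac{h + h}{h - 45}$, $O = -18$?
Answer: $\frac{\sqrt{32893}}{14} \approx 12.955$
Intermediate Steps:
$n = \frac{669}{4}$ ($n = \left(- \frac{1}{4}\right) \left(-669\right) = \frac{669}{4} \approx 167.25$)
$N{\left(h \right)} = \frac{2 h}{-45 + h}$
$\sqrt{N{\left(O \right)} + n} = \sqrt{2 \left(-18\right) \frac{1}{-45 - 18} + \frac{669}{4}} = \sqrt{2 \left(-18\right) \frac{1}{-63} + \frac{669}{4}} = \sqrt{2 \left(-18\right) \left(- \frac{1}{63}\right) + \frac{669}{4}} = \sqrt{\frac{4}{7} + \frac{669}{4}} = \sqrt{\frac{4699}{28}} = \frac{\sqrt{32893}}{14}$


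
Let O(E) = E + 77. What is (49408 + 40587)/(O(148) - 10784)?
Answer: -89995/10559 ≈ -8.5231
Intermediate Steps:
O(E) = 77 + E
(49408 + 40587)/(O(148) - 10784) = (49408 + 40587)/((77 + 148) - 10784) = 89995/(225 - 10784) = 89995/(-10559) = 89995*(-1/10559) = -89995/10559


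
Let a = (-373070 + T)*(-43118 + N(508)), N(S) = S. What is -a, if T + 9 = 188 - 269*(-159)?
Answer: -14066413200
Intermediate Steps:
T = 42950 (T = -9 + (188 - 269*(-159)) = -9 + (188 + 42771) = -9 + 42959 = 42950)
a = 14066413200 (a = (-373070 + 42950)*(-43118 + 508) = -330120*(-42610) = 14066413200)
-a = -1*14066413200 = -14066413200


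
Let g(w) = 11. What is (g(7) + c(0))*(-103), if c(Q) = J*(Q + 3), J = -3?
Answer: -206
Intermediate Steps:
c(Q) = -9 - 3*Q (c(Q) = -3*(Q + 3) = -3*(3 + Q) = -9 - 3*Q)
(g(7) + c(0))*(-103) = (11 + (-9 - 3*0))*(-103) = (11 + (-9 + 0))*(-103) = (11 - 9)*(-103) = 2*(-103) = -206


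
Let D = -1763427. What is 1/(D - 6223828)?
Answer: -1/7987255 ≈ -1.2520e-7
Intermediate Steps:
1/(D - 6223828) = 1/(-1763427 - 6223828) = 1/(-7987255) = -1/7987255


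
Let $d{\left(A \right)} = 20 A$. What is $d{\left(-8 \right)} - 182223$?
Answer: $-182383$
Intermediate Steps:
$d{\left(-8 \right)} - 182223 = 20 \left(-8\right) - 182223 = -160 - 182223 = -182383$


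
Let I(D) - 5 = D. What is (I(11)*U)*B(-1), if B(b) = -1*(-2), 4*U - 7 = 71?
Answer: 624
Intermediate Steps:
U = 39/2 (U = 7/4 + (1/4)*71 = 7/4 + 71/4 = 39/2 ≈ 19.500)
B(b) = 2
I(D) = 5 + D
(I(11)*U)*B(-1) = ((5 + 11)*(39/2))*2 = (16*(39/2))*2 = 312*2 = 624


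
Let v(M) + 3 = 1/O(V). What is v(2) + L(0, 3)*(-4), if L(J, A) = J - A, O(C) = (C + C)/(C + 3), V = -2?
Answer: 35/4 ≈ 8.7500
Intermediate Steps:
O(C) = 2*C/(3 + C) (O(C) = (2*C)/(3 + C) = 2*C/(3 + C))
v(M) = -13/4 (v(M) = -3 + 1/(2*(-2)/(3 - 2)) = -3 + 1/(2*(-2)/1) = -3 + 1/(2*(-2)*1) = -3 + 1/(-4) = -3 - 1/4 = -13/4)
v(2) + L(0, 3)*(-4) = -13/4 + (0 - 1*3)*(-4) = -13/4 + (0 - 3)*(-4) = -13/4 - 3*(-4) = -13/4 + 12 = 35/4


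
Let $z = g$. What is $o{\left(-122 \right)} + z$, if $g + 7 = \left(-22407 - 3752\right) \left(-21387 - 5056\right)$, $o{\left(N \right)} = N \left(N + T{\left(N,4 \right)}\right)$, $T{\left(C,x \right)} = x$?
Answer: $691736826$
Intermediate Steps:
$o{\left(N \right)} = N \left(4 + N\right)$ ($o{\left(N \right)} = N \left(N + 4\right) = N \left(4 + N\right)$)
$g = 691722430$ ($g = -7 + \left(-22407 - 3752\right) \left(-21387 - 5056\right) = -7 - -691722437 = -7 + 691722437 = 691722430$)
$z = 691722430$
$o{\left(-122 \right)} + z = - 122 \left(4 - 122\right) + 691722430 = \left(-122\right) \left(-118\right) + 691722430 = 14396 + 691722430 = 691736826$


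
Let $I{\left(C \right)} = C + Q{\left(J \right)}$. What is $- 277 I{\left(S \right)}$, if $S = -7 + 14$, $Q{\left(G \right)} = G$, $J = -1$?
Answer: $-1662$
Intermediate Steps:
$S = 7$
$I{\left(C \right)} = -1 + C$ ($I{\left(C \right)} = C - 1 = -1 + C$)
$- 277 I{\left(S \right)} = - 277 \left(-1 + 7\right) = \left(-277\right) 6 = -1662$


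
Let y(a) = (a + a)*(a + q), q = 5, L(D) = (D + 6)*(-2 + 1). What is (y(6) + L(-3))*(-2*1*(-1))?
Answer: 258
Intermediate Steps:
L(D) = -6 - D (L(D) = (6 + D)*(-1) = -6 - D)
y(a) = 2*a*(5 + a) (y(a) = (a + a)*(a + 5) = (2*a)*(5 + a) = 2*a*(5 + a))
(y(6) + L(-3))*(-2*1*(-1)) = (2*6*(5 + 6) + (-6 - 1*(-3)))*(-2*1*(-1)) = (2*6*11 + (-6 + 3))*(-2*(-1)) = (132 - 3)*2 = 129*2 = 258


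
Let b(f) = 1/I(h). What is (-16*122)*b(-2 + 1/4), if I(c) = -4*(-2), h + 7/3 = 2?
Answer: -244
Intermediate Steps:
h = -⅓ (h = -7/3 + 2 = -⅓ ≈ -0.33333)
I(c) = 8
b(f) = ⅛ (b(f) = 1/8 = ⅛)
(-16*122)*b(-2 + 1/4) = -16*122*(⅛) = -1952*⅛ = -244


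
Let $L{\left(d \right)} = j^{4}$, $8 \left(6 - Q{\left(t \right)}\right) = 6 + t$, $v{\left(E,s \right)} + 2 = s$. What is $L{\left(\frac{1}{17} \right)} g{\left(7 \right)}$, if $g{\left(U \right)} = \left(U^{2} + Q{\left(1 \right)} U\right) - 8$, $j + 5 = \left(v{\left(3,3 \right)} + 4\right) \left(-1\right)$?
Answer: $768750$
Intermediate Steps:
$v{\left(E,s \right)} = -2 + s$
$Q{\left(t \right)} = \frac{21}{4} - \frac{t}{8}$ ($Q{\left(t \right)} = 6 - \frac{6 + t}{8} = 6 - \left(\frac{3}{4} + \frac{t}{8}\right) = \frac{21}{4} - \frac{t}{8}$)
$j = -10$ ($j = -5 + \left(\left(-2 + 3\right) + 4\right) \left(-1\right) = -5 + \left(1 + 4\right) \left(-1\right) = -5 + 5 \left(-1\right) = -5 - 5 = -10$)
$g{\left(U \right)} = -8 + U^{2} + \frac{41 U}{8}$ ($g{\left(U \right)} = \left(U^{2} + \left(\frac{21}{4} - \frac{1}{8}\right) U\right) - 8 = \left(U^{2} + \frac{41 U}{8}\right) - 8 = -8 + U^{2} + \frac{41 U}{8}$)
$L{\left(d \right)} = 10000$ ($L{\left(d \right)} = \left(-10\right)^{4} = 10000$)
$L{\left(\frac{1}{17} \right)} g{\left(7 \right)} = 10000 \left(-8 + 7^{2} + \frac{41}{8} \cdot 7\right) = 10000 \left(-8 + 49 + \frac{287}{8}\right) = 10000 \cdot \frac{615}{8} = 768750$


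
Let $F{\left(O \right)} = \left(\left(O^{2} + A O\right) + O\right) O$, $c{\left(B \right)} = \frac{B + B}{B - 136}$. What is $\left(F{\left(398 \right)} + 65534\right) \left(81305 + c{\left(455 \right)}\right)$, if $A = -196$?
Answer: $\frac{835736844018930}{319} \approx 2.6199 \cdot 10^{12}$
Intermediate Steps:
$c{\left(B \right)} = \frac{2 B}{-136 + B}$
$F{\left(O \right)} = O \left(O^{2} - 195 O\right)$ ($F{\left(O \right)} = \left(\left(O^{2} - 196 O\right) + O\right) O = \left(O^{2} - 195 O\right) O = O \left(O^{2} - 195 O\right)$)
$\left(F{\left(398 \right)} + 65534\right) \left(81305 + c{\left(455 \right)}\right) = \left(398^{2} \left(-195 + 398\right) + 65534\right) \left(81305 + 2 \cdot 455 \frac{1}{-136 + 455}\right) = \left(158404 \cdot 203 + 65534\right) \left(81305 + 2 \cdot 455 \cdot \frac{1}{319}\right) = \left(32156012 + 65534\right) \left(81305 + 2 \cdot 455 \cdot \frac{1}{319}\right) = 32221546 \left(81305 + \frac{910}{319}\right) = 32221546 \cdot \frac{25937205}{319} = \frac{835736844018930}{319}$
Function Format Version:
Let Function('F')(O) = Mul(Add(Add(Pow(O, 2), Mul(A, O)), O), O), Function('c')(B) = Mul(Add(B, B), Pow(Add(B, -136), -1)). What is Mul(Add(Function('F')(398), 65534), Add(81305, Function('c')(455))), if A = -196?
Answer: Rational(835736844018930, 319) ≈ 2.6199e+12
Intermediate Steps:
Function('c')(B) = Mul(2, B, Pow(Add(-136, B), -1)) (Function('c')(B) = Mul(Mul(2, B), Pow(Add(-136, B), -1)) = Mul(2, B, Pow(Add(-136, B), -1)))
Function('F')(O) = Mul(O, Add(Pow(O, 2), Mul(-195, O))) (Function('F')(O) = Mul(Add(Add(Pow(O, 2), Mul(-196, O)), O), O) = Mul(Add(Pow(O, 2), Mul(-195, O)), O) = Mul(O, Add(Pow(O, 2), Mul(-195, O))))
Mul(Add(Function('F')(398), 65534), Add(81305, Function('c')(455))) = Mul(Add(Mul(Pow(398, 2), Add(-195, 398)), 65534), Add(81305, Mul(2, 455, Pow(Add(-136, 455), -1)))) = Mul(Add(Mul(158404, 203), 65534), Add(81305, Mul(2, 455, Pow(319, -1)))) = Mul(Add(32156012, 65534), Add(81305, Mul(2, 455, Rational(1, 319)))) = Mul(32221546, Add(81305, Rational(910, 319))) = Mul(32221546, Rational(25937205, 319)) = Rational(835736844018930, 319)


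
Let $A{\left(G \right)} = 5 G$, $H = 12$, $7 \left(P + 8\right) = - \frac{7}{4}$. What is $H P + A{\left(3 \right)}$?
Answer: $-84$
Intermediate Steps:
$P = - \frac{33}{4}$ ($P = -8 + \frac{\left(-7\right) \frac{1}{4}}{7} = -8 + \frac{1}{7} \left(- \frac{7}{4}\right) = -8 - \frac{1}{4} = - \frac{33}{4} \approx -8.25$)
$H P + A{\left(3 \right)} = 12 \left(- \frac{33}{4}\right) + 5 \cdot 3 = -99 + 15 = -84$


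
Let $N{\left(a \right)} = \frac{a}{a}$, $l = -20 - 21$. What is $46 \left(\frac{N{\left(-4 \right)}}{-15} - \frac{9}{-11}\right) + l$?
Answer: $- \frac{1061}{165} \approx -6.4303$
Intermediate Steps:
$l = -41$
$N{\left(a \right)} = 1$
$46 \left(\frac{N{\left(-4 \right)}}{-15} - \frac{9}{-11}\right) + l = 46 \left(1 \frac{1}{-15} - \frac{9}{-11}\right) - 41 = 46 \left(1 \left(- \frac{1}{15}\right) - - \frac{9}{11}\right) - 41 = 46 \left(- \frac{1}{15} + \frac{9}{11}\right) - 41 = 46 \cdot \frac{124}{165} - 41 = \frac{5704}{165} - 41 = - \frac{1061}{165}$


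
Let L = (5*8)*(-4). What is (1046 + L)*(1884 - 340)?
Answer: 1367984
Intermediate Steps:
L = -160 (L = 40*(-4) = -160)
(1046 + L)*(1884 - 340) = (1046 - 160)*(1884 - 340) = 886*1544 = 1367984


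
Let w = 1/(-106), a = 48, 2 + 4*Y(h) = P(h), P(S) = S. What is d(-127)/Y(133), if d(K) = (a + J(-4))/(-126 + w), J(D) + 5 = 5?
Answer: -20352/1749767 ≈ -0.011631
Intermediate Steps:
Y(h) = -1/2 + h/4
J(D) = 0 (J(D) = -5 + 5 = 0)
w = -1/106 ≈ -0.0094340
d(K) = -5088/13357 (d(K) = (48 + 0)/(-126 - 1/106) = 48/(-13357/106) = 48*(-106/13357) = -5088/13357)
d(-127)/Y(133) = -5088/(13357*(-1/2 + (1/4)*133)) = -5088/(13357*(-1/2 + 133/4)) = -5088/(13357*131/4) = -5088/13357*4/131 = -20352/1749767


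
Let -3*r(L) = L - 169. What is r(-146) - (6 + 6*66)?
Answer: -297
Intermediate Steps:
r(L) = 169/3 - L/3 (r(L) = -(L - 169)/3 = -(-169 + L)/3 = 169/3 - L/3)
r(-146) - (6 + 6*66) = (169/3 - ⅓*(-146)) - (6 + 6*66) = (169/3 + 146/3) - (6 + 396) = 105 - 1*402 = 105 - 402 = -297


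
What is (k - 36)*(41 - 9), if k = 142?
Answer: 3392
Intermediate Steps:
(k - 36)*(41 - 9) = (142 - 36)*(41 - 9) = 106*32 = 3392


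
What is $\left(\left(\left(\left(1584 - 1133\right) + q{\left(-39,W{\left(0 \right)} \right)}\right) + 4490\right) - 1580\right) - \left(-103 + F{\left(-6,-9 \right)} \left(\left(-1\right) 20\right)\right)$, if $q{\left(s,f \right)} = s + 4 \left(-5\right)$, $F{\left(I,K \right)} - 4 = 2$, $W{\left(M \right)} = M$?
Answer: $3525$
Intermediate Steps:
$F{\left(I,K \right)} = 6$ ($F{\left(I,K \right)} = 4 + 2 = 6$)
$q{\left(s,f \right)} = -20 + s$ ($q{\left(s,f \right)} = s - 20 = -20 + s$)
$\left(\left(\left(\left(1584 - 1133\right) + q{\left(-39,W{\left(0 \right)} \right)}\right) + 4490\right) - 1580\right) - \left(-103 + F{\left(-6,-9 \right)} \left(\left(-1\right) 20\right)\right) = \left(\left(\left(\left(1584 - 1133\right) - 59\right) + 4490\right) - 1580\right) - \left(-103 + 6 \left(\left(-1\right) 20\right)\right) = \left(\left(\left(451 - 59\right) + 4490\right) - 1580\right) - \left(-103 + 6 \left(-20\right)\right) = \left(\left(392 + 4490\right) - 1580\right) - \left(-103 - 120\right) = \left(4882 - 1580\right) - -223 = 3302 + 223 = 3525$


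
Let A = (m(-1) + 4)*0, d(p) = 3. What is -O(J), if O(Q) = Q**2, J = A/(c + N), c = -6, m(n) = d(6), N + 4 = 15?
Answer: 0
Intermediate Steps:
N = 11 (N = -4 + 15 = 11)
m(n) = 3
A = 0 (A = (3 + 4)*0 = 7*0 = 0)
J = 0 (J = 0/(-6 + 11) = 0/5 = (1/5)*0 = 0)
-O(J) = -1*0**2 = -1*0 = 0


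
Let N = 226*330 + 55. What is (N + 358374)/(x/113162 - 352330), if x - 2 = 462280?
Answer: -24500082229/19934952589 ≈ -1.2290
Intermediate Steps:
x = 462282 (x = 2 + 462280 = 462282)
N = 74635 (N = 74580 + 55 = 74635)
(N + 358374)/(x/113162 - 352330) = (74635 + 358374)/(462282/113162 - 352330) = 433009/(462282*(1/113162) - 352330) = 433009/(231141/56581 - 352330) = 433009/(-19934952589/56581) = 433009*(-56581/19934952589) = -24500082229/19934952589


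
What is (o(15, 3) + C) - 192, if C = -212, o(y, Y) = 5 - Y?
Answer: -402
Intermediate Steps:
(o(15, 3) + C) - 192 = ((5 - 1*3) - 212) - 192 = ((5 - 3) - 212) - 192 = (2 - 212) - 192 = -210 - 192 = -402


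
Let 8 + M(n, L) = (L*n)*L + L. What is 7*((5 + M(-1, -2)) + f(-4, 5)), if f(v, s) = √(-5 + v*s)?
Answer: -63 + 35*I ≈ -63.0 + 35.0*I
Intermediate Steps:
M(n, L) = -8 + L + n*L² (M(n, L) = -8 + ((L*n)*L + L) = -8 + (n*L² + L) = -8 + (L + n*L²) = -8 + L + n*L²)
f(v, s) = √(-5 + s*v)
7*((5 + M(-1, -2)) + f(-4, 5)) = 7*((5 + (-8 - 2 - 1*(-2)²)) + √(-5 + 5*(-4))) = 7*((5 + (-8 - 2 - 1*4)) + √(-5 - 20)) = 7*((5 + (-8 - 2 - 4)) + √(-25)) = 7*((5 - 14) + 5*I) = 7*(-9 + 5*I) = -63 + 35*I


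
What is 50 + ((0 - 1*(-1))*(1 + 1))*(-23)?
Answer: 4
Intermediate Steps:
50 + ((0 - 1*(-1))*(1 + 1))*(-23) = 50 + ((0 + 1)*2)*(-23) = 50 + (1*2)*(-23) = 50 + 2*(-23) = 50 - 46 = 4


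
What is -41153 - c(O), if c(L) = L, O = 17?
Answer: -41170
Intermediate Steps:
-41153 - c(O) = -41153 - 1*17 = -41153 - 17 = -41170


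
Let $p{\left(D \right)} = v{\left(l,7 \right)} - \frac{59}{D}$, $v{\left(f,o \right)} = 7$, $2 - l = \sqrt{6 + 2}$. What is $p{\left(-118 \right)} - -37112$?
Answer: $\frac{74239}{2} \approx 37120.0$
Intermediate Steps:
$l = 2 - 2 \sqrt{2}$ ($l = 2 - \sqrt{6 + 2} = 2 - \sqrt{8} = 2 - 2 \sqrt{2} \approx -0.82843$)
$p{\left(D \right)} = 7 - \frac{59}{D}$
$p{\left(-118 \right)} - -37112 = \left(7 - \frac{59}{-118}\right) - -37112 = \left(7 - - \frac{1}{2}\right) + 37112 = \left(7 + \frac{1}{2}\right) + 37112 = \frac{15}{2} + 37112 = \frac{74239}{2}$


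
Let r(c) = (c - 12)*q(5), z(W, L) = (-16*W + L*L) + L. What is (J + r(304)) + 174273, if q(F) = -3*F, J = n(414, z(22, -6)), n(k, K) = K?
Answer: 169571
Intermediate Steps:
z(W, L) = L + L² - 16*W (z(W, L) = (-16*W + L²) + L = (L² - 16*W) + L = L + L² - 16*W)
J = -322 (J = -6 + (-6)² - 16*22 = -6 + 36 - 352 = -322)
r(c) = 180 - 15*c (r(c) = (c - 12)*(-3*5) = (-12 + c)*(-15) = 180 - 15*c)
(J + r(304)) + 174273 = (-322 + (180 - 15*304)) + 174273 = (-322 + (180 - 4560)) + 174273 = (-322 - 4380) + 174273 = -4702 + 174273 = 169571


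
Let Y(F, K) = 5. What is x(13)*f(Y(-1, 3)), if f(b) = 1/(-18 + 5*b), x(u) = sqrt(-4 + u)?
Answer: 3/7 ≈ 0.42857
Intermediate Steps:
x(13)*f(Y(-1, 3)) = sqrt(-4 + 13)/(-18 + 5*5) = sqrt(9)/(-18 + 25) = 3/7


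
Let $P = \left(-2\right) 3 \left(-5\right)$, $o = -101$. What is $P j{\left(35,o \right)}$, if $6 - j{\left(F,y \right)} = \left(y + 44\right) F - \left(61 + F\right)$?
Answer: $62910$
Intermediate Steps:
$j{\left(F,y \right)} = 67 + F - F \left(44 + y\right)$ ($j{\left(F,y \right)} = 6 - \left(\left(y + 44\right) F - \left(61 + F\right)\right) = 6 - \left(\left(44 + y\right) F - \left(61 + F\right)\right) = 6 - \left(F \left(44 + y\right) - \left(61 + F\right)\right) = 6 - \left(-61 - F + F \left(44 + y\right)\right) = 6 + \left(61 + F - F \left(44 + y\right)\right) = 67 + F - F \left(44 + y\right)$)
$P = 30$ ($P = \left(-6\right) \left(-5\right) = 30$)
$P j{\left(35,o \right)} = 30 \left(67 - 1505 - 35 \left(-101\right)\right) = 30 \left(67 - 1505 + 3535\right) = 30 \cdot 2097 = 62910$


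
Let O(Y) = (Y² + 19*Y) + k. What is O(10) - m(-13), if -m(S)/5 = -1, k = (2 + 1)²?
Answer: 294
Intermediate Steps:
k = 9 (k = 3² = 9)
m(S) = 5 (m(S) = -5*(-1) = 5)
O(Y) = 9 + Y² + 19*Y (O(Y) = (Y² + 19*Y) + 9 = 9 + Y² + 19*Y)
O(10) - m(-13) = (9 + 10² + 19*10) - 1*5 = (9 + 100 + 190) - 5 = 299 - 5 = 294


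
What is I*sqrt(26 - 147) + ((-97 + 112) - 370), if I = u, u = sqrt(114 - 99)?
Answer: -355 + 11*I*sqrt(15) ≈ -355.0 + 42.603*I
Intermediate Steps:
u = sqrt(15) ≈ 3.8730
I = sqrt(15) ≈ 3.8730
I*sqrt(26 - 147) + ((-97 + 112) - 370) = sqrt(15)*sqrt(26 - 147) + ((-97 + 112) - 370) = sqrt(15)*sqrt(-121) + (15 - 370) = sqrt(15)*(11*I) - 355 = 11*I*sqrt(15) - 355 = -355 + 11*I*sqrt(15)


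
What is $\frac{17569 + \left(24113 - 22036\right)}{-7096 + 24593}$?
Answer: $\frac{19646}{17497} \approx 1.1228$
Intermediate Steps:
$\frac{17569 + \left(24113 - 22036\right)}{-7096 + 24593} = \frac{17569 + \left(24113 - 22036\right)}{17497} = \left(17569 + 2077\right) \frac{1}{17497} = 19646 \cdot \frac{1}{17497} = \frac{19646}{17497}$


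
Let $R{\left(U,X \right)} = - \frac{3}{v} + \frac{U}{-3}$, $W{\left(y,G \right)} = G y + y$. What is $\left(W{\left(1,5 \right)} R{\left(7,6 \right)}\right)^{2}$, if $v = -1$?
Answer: $16$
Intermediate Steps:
$W{\left(y,G \right)} = y + G y$
$R{\left(U,X \right)} = 3 - \frac{U}{3}$ ($R{\left(U,X \right)} = - \frac{3}{-1} + \frac{U}{-3} = \left(-3\right) \left(-1\right) + U \left(- \frac{1}{3}\right) = 3 - \frac{U}{3}$)
$\left(W{\left(1,5 \right)} R{\left(7,6 \right)}\right)^{2} = \left(1 \left(1 + 5\right) \left(3 - \frac{7}{3}\right)\right)^{2} = \left(1 \cdot 6 \left(3 - \frac{7}{3}\right)\right)^{2} = \left(6 \cdot \frac{2}{3}\right)^{2} = 4^{2} = 16$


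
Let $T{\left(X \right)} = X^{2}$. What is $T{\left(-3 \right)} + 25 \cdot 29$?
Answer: $734$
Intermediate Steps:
$T{\left(-3 \right)} + 25 \cdot 29 = \left(-3\right)^{2} + 25 \cdot 29 = 9 + 725 = 734$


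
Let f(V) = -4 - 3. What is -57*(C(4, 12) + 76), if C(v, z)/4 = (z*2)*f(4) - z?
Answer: 36708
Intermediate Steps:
f(V) = -7
C(v, z) = -60*z (C(v, z) = 4*((z*2)*(-7) - z) = 4*((2*z)*(-7) - z) = 4*(-14*z - z) = 4*(-15*z) = -60*z)
-57*(C(4, 12) + 76) = -57*(-60*12 + 76) = -57*(-720 + 76) = -57*(-644) = 36708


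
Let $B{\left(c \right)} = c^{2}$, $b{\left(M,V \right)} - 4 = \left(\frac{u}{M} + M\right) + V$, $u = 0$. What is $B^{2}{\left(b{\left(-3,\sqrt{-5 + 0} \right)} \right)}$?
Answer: $\left(1 + i \sqrt{5}\right)^{4} \approx -4.0 - 35.777 i$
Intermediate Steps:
$b{\left(M,V \right)} = 4 + M + V$ ($b{\left(M,V \right)} = 4 + \left(\left(\frac{0}{M} + M\right) + V\right) = 4 + \left(\left(0 + M\right) + V\right) = 4 + \left(M + V\right) = 4 + M + V$)
$B^{2}{\left(b{\left(-3,\sqrt{-5 + 0} \right)} \right)} = \left(\left(4 - 3 + \sqrt{-5 + 0}\right)^{2}\right)^{2} = \left(\left(4 - 3 + \sqrt{-5}\right)^{2}\right)^{2} = \left(\left(4 - 3 + i \sqrt{5}\right)^{2}\right)^{2} = \left(\left(1 + i \sqrt{5}\right)^{2}\right)^{2} = \left(1 + i \sqrt{5}\right)^{4}$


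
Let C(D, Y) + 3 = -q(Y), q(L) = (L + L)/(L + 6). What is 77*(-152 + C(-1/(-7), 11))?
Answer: -204589/17 ≈ -12035.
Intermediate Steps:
q(L) = 2*L/(6 + L) (q(L) = (2*L)/(6 + L) = 2*L/(6 + L))
C(D, Y) = -3 - 2*Y/(6 + Y)
77*(-152 + C(-1/(-7), 11)) = 77*(-152 + (-18 - 5*11)/(6 + 11)) = 77*(-152 + (-18 - 55)/17) = 77*(-152 + (1/17)*(-73)) = 77*(-152 - 73/17) = 77*(-2657/17) = -204589/17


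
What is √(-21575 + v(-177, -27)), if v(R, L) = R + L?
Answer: I*√21779 ≈ 147.58*I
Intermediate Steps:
v(R, L) = L + R
√(-21575 + v(-177, -27)) = √(-21575 + (-27 - 177)) = √(-21575 - 204) = √(-21779) = I*√21779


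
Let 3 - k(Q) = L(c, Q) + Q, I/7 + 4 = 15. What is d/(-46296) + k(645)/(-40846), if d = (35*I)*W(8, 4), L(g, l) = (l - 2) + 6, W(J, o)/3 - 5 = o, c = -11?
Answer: -161799503/105055912 ≈ -1.5401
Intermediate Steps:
W(J, o) = 15 + 3*o
I = 77 (I = -28 + 7*15 = -28 + 105 = 77)
L(g, l) = 4 + l (L(g, l) = (-2 + l) + 6 = 4 + l)
k(Q) = -1 - 2*Q (k(Q) = 3 - ((4 + Q) + Q) = 3 - (4 + 2*Q) = 3 + (-4 - 2*Q) = -1 - 2*Q)
d = 72765 (d = (35*77)*(15 + 3*4) = 2695*(15 + 12) = 2695*27 = 72765)
d/(-46296) + k(645)/(-40846) = 72765/(-46296) + (-1 - 2*645)/(-40846) = 72765*(-1/46296) + (-1 - 1290)*(-1/40846) = -8085/5144 - 1291*(-1/40846) = -8085/5144 + 1291/40846 = -161799503/105055912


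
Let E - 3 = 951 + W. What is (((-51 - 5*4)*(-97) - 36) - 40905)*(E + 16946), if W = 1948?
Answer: -675903792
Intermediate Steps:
E = 2902 (E = 3 + (951 + 1948) = 3 + 2899 = 2902)
(((-51 - 5*4)*(-97) - 36) - 40905)*(E + 16946) = (((-51 - 5*4)*(-97) - 36) - 40905)*(2902 + 16946) = (((-51 - 1*20)*(-97) - 36) - 40905)*19848 = (((-51 - 20)*(-97) - 36) - 40905)*19848 = ((-71*(-97) - 36) - 40905)*19848 = ((6887 - 36) - 40905)*19848 = (6851 - 40905)*19848 = -34054*19848 = -675903792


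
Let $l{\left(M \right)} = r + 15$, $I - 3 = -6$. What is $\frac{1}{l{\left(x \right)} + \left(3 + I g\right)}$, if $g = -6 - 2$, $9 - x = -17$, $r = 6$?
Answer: $\frac{1}{48} \approx 0.020833$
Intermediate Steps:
$x = 26$ ($x = 9 - -17 = 9 + 17 = 26$)
$I = -3$ ($I = 3 - 6 = -3$)
$l{\left(M \right)} = 21$ ($l{\left(M \right)} = 6 + 15 = 21$)
$g = -8$
$\frac{1}{l{\left(x \right)} + \left(3 + I g\right)} = \frac{1}{21 + \left(3 - -24\right)} = \frac{1}{21 + \left(3 + 24\right)} = \frac{1}{21 + 27} = \frac{1}{48}$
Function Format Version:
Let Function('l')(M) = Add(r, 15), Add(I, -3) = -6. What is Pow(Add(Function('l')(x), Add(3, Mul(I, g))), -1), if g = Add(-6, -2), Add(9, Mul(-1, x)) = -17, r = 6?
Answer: Rational(1, 48) ≈ 0.020833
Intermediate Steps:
x = 26 (x = Add(9, Mul(-1, -17)) = Add(9, 17) = 26)
I = -3 (I = Add(3, -6) = -3)
Function('l')(M) = 21 (Function('l')(M) = Add(6, 15) = 21)
g = -8
Pow(Add(Function('l')(x), Add(3, Mul(I, g))), -1) = Pow(Add(21, Add(3, Mul(-3, -8))), -1) = Pow(Add(21, Add(3, 24)), -1) = Pow(Add(21, 27), -1) = Pow(48, -1) = Rational(1, 48)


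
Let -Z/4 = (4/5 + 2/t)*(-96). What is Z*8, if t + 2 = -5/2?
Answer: 16384/15 ≈ 1092.3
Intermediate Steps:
t = -9/2 (t = -2 - 5/2 = -9/2 ≈ -4.5000)
Z = 2048/15 (Z = -4*(4/5 + 2/(-9/2))*(-96) = -4*(4*(⅕) + 2*(-2/9))*(-96) = -4*(⅘ - 4/9)*(-96) = -64*(-96)/45 = -4*(-512/15) = 2048/15 ≈ 136.53)
Z*8 = (2048/15)*8 = 16384/15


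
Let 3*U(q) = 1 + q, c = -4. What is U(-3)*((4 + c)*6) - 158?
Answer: -158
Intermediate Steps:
U(q) = ⅓ + q/3 (U(q) = (1 + q)/3 = ⅓ + q/3)
U(-3)*((4 + c)*6) - 158 = (⅓ + (⅓)*(-3))*((4 - 4)*6) - 158 = (⅓ - 1)*(0*6) - 158 = -⅔*0 - 158 = 0 - 158 = -158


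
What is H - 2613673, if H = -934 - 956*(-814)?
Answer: -1836423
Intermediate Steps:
H = 777250 (H = -934 + 778184 = 777250)
H - 2613673 = 777250 - 2613673 = -1836423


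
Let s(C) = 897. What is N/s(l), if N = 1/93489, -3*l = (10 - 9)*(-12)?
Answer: 1/83859633 ≈ 1.1925e-8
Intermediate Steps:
l = 4 (l = -(10 - 9)*(-12)/3 = -(-12)/3 = -⅓*(-12) = 4)
N = 1/93489 ≈ 1.0696e-5
N/s(l) = (1/93489)/897 = (1/93489)*(1/897) = 1/83859633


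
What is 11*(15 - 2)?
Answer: 143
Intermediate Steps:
11*(15 - 2) = 11*13 = 143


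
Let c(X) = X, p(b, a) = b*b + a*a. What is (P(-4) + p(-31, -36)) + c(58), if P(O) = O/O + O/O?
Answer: 2317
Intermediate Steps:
P(O) = 2 (P(O) = 1 + 1 = 2)
p(b, a) = a² + b² (p(b, a) = b² + a² = a² + b²)
(P(-4) + p(-31, -36)) + c(58) = (2 + ((-36)² + (-31)²)) + 58 = (2 + (1296 + 961)) + 58 = (2 + 2257) + 58 = 2259 + 58 = 2317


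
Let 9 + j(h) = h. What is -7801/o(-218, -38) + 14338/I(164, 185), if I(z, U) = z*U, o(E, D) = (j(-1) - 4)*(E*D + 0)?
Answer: 474886557/879677960 ≈ 0.53984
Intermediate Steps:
j(h) = -9 + h
o(E, D) = -14*D*E (o(E, D) = ((-9 - 1) - 4)*(E*D + 0) = (-10 - 4)*(D*E + 0) = -14*D*E)
I(z, U) = U*z
-7801/o(-218, -38) + 14338/I(164, 185) = -7801/((-14*(-38)*(-218))) + 14338/((185*164)) = -7801/(-115976) + 14338/30340 = -7801*(-1/115976) + 14338*(1/30340) = 7801/115976 + 7169/15170 = 474886557/879677960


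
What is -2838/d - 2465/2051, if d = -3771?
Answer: -1158259/2578107 ≈ -0.44927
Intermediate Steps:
-2838/d - 2465/2051 = -2838/(-3771) - 2465/2051 = -2838*(-1/3771) - 2465*1/2051 = 946/1257 - 2465/2051 = -1158259/2578107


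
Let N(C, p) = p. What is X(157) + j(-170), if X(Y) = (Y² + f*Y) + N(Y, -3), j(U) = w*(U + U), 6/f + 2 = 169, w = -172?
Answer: 13882984/167 ≈ 83132.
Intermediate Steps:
f = 6/167 (f = 6/(-2 + 169) = 6/167 ≈ 0.035928)
j(U) = -344*U (j(U) = -172*(U + U) = -344*U)
X(Y) = -3 + Y² + 6*Y/167 (X(Y) = (Y² + 6*Y/167) - 3 = -3 + Y² + 6*Y/167)
X(157) + j(-170) = (-3 + 157² + (6/167)*157) - 344*(-170) = (-3 + 24649 + 942/167) + 58480 = 4116824/167 + 58480 = 13882984/167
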